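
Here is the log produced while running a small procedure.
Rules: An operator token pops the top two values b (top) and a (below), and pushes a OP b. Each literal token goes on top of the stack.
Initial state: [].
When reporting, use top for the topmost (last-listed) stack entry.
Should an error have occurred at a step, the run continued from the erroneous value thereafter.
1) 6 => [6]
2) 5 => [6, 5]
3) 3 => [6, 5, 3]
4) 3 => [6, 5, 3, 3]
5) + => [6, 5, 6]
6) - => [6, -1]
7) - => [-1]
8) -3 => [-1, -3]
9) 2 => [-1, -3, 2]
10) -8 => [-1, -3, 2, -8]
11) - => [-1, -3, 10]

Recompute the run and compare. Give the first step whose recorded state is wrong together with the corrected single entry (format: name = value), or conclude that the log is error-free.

step 7, top = 7

step 1: push 6: top = 6 -> matches
step 2: push 5: top = 5 -> in agreement
step 3: push 3: top = 3 -> confirmed correct
step 4: push 3: top = 3 -> agrees with the log
step 5: 3 + 3 = 6 -> confirmed correct
step 6: 5 - 6 = -1 -> in agreement
step 7: 6 - -1 = 7 -> the recorded entry deviates here
Step 7 is the first one off; corrected, top = 7.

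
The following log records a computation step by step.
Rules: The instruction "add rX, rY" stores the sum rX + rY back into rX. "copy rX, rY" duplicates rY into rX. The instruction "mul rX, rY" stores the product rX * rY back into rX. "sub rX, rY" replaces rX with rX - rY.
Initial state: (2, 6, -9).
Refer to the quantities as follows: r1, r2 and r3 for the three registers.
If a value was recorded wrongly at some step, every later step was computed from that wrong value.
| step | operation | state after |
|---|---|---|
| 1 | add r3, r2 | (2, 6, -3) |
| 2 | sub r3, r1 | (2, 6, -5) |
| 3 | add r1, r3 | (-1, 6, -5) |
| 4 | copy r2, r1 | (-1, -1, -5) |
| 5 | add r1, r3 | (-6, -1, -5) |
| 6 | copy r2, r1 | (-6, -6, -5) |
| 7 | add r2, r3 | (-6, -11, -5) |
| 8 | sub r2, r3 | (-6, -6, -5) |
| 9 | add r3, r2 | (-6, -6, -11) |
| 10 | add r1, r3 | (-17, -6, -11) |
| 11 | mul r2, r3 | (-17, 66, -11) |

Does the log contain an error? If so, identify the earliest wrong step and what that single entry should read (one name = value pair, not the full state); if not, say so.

step 3, r1 = -3

1. r3 = -9 + 6 = -3 (verified)
2. r3 = -3 - 2 = -5 (consistent with the log)
3. r1 = 2 + -5 = -3 (the recorded entry deviates here)
So the first discrepancy is step 3, where the right value is r1 = -3.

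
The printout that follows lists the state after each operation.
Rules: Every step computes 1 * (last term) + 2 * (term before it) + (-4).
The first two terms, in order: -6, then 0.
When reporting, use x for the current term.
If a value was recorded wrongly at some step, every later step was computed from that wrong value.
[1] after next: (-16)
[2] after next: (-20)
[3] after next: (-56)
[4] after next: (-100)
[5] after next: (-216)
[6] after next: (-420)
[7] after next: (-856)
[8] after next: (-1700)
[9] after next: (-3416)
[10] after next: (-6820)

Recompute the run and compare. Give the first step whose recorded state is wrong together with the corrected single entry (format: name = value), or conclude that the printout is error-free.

no error

Recomputing the run from the initial state:
step 1: x = -16
step 2: x = -20
step 3: x = -56
step 4: x = -100
step 5: x = -216
step 6: x = -420
step 7: x = -856
step 8: x = -1700
step 9: x = -3416
step 10: x = -6820
This matches the printout at every step.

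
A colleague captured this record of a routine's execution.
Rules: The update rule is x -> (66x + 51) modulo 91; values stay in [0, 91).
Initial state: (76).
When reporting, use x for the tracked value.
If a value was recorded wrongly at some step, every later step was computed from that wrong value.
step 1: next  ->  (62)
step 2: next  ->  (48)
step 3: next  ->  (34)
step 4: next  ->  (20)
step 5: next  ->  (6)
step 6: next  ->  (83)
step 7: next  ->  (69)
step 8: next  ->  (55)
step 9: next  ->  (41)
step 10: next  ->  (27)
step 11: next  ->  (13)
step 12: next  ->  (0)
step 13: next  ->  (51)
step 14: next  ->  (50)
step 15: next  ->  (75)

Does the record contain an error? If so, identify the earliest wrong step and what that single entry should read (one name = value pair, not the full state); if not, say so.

Step 1: x = (66*76 + 51) mod 91 = 62 — matches.
Step 2: x = (66*62 + 51) mod 91 = 48 — same as recorded.
Step 3: x = (66*48 + 51) mod 91 = 34 — in agreement.
Step 4: x = (66*34 + 51) mod 91 = 20 — same as recorded.
Step 5: x = (66*20 + 51) mod 91 = 6 — exactly as logged.
Step 6: x = (66*6 + 51) mod 91 = 83 — in agreement.
Step 7: x = (66*83 + 51) mod 91 = 69 — no discrepancy.
Step 8: x = (66*69 + 51) mod 91 = 55 — checks out.
Step 9: x = (66*55 + 51) mod 91 = 41 — exactly as logged.
Step 10: x = (66*41 + 51) mod 91 = 27 — same as recorded.
Step 11: x = (66*27 + 51) mod 91 = 13 — no discrepancy.
Step 12: x = (66*13 + 51) mod 91 = 90 — the entry is off here.
So the first discrepancy is step 12, where the right value is x = 90.

step 12, x = 90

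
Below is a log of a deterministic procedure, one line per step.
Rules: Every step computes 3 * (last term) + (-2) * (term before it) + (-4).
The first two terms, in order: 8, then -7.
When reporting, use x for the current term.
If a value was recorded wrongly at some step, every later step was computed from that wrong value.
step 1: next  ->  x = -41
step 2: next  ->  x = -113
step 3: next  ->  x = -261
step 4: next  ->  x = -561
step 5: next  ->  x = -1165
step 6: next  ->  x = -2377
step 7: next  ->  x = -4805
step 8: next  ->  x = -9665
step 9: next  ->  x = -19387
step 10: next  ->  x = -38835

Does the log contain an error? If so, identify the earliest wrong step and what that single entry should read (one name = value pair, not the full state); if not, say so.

step 9, x = -19389

Recomputing the run from the initial state:
step 1: x = -41
step 2: x = -113
step 3: x = -261
step 4: x = -561
step 5: x = -1165
step 6: x = -2377
step 7: x = -4805
step 8: x = -9665
step 9: x = -19389
step 10: x = -38841
The first disagreement with the log is at step 9, where the value should be x = -19389.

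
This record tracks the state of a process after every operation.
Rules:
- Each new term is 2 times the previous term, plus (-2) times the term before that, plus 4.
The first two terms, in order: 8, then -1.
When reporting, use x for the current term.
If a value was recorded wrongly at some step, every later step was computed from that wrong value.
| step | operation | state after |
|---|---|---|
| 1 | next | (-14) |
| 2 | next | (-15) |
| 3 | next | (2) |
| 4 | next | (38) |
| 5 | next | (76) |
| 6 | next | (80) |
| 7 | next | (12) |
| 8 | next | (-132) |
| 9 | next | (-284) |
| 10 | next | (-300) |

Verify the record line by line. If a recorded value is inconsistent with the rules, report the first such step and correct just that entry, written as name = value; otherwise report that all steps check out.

Step 1: x = 2*(-1) + (-2)*(8) + (4) = -14 — no discrepancy.
Step 2: x = 2*(-14) + (-2)*(-1) + (4) = -22 — first mismatch against the record.
That makes step 2 the first incorrect line — x = -22 is what it should show.

step 2, x = -22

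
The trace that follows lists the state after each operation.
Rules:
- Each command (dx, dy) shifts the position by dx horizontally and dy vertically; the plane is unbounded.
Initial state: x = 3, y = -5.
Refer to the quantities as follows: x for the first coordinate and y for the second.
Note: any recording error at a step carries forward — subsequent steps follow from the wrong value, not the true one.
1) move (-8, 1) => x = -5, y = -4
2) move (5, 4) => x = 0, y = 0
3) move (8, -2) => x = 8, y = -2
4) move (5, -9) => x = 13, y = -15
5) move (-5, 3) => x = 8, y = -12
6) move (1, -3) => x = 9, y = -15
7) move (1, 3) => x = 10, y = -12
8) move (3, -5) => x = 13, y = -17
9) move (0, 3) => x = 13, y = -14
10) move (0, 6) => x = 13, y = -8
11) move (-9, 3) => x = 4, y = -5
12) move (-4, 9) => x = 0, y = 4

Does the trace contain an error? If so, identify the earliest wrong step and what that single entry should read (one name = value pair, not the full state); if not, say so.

step 4, y = -11

Recomputing the run from the initial state:
step 1: x = -5, y = -4
step 2: x = 0, y = 0
step 3: x = 8, y = -2
step 4: x = 13, y = -11
step 5: x = 8, y = -8
step 6: x = 9, y = -11
step 7: x = 10, y = -8
step 8: x = 13, y = -13
step 9: x = 13, y = -10
step 10: x = 13, y = -4
step 11: x = 4, y = -1
step 12: x = 0, y = 8
The first disagreement with the trace is at step 4, where the value should be y = -11.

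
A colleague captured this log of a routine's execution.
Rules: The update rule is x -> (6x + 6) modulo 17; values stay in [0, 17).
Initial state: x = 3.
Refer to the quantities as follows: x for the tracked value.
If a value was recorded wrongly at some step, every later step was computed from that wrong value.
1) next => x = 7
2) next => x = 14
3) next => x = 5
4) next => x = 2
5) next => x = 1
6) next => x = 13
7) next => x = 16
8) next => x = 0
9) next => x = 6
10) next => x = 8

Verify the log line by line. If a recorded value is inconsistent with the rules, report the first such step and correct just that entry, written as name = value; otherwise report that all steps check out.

step 1: x = (6*3 + 6) mod 17 = 7 -> exactly as logged
step 2: x = (6*7 + 6) mod 17 = 14 -> no discrepancy
step 3: x = (6*14 + 6) mod 17 = 5 -> no discrepancy
step 4: x = (6*5 + 6) mod 17 = 2 -> same as recorded
step 5: x = (6*2 + 6) mod 17 = 1 -> in agreement
step 6: x = (6*1 + 6) mod 17 = 12 -> the entry is off here
Step 6 is the first one off; corrected, x = 12.

step 6, x = 12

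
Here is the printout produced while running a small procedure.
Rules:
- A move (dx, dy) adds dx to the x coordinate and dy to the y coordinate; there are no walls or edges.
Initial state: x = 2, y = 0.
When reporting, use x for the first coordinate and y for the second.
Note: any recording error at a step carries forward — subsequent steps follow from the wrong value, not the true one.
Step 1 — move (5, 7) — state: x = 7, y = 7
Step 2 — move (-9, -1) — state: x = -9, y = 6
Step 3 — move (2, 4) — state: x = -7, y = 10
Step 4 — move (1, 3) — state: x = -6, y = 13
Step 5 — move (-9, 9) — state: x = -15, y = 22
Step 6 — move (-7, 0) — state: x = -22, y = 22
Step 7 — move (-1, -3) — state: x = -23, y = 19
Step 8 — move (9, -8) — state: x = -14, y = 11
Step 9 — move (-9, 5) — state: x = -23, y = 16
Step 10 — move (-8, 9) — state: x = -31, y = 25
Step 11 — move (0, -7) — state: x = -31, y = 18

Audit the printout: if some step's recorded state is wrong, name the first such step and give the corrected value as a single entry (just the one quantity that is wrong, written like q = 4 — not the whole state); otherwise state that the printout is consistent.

Recomputing the run from the initial state:
step 1: x = 7, y = 7
step 2: x = -2, y = 6
step 3: x = 0, y = 10
step 4: x = 1, y = 13
step 5: x = -8, y = 22
step 6: x = -15, y = 22
step 7: x = -16, y = 19
step 8: x = -7, y = 11
step 9: x = -16, y = 16
step 10: x = -24, y = 25
step 11: x = -24, y = 18
The first disagreement with the printout is at step 2, where the value should be x = -2.

step 2, x = -2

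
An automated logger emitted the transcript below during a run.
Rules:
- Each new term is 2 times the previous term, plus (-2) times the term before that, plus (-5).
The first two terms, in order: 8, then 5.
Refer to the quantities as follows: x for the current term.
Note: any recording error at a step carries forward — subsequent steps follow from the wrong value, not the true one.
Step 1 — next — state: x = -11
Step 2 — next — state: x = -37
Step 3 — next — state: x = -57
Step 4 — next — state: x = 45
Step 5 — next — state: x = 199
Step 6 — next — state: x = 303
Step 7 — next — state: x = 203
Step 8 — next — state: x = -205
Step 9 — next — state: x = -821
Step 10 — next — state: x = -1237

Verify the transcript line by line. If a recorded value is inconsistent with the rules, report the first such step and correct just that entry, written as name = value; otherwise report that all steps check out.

step 4, x = -45

Recomputing the run from the initial state:
step 1: x = -11
step 2: x = -37
step 3: x = -57
step 4: x = -45
step 5: x = 19
step 6: x = 123
step 7: x = 203
step 8: x = 155
step 9: x = -101
step 10: x = -517
The first disagreement with the transcript is at step 4, where the value should be x = -45.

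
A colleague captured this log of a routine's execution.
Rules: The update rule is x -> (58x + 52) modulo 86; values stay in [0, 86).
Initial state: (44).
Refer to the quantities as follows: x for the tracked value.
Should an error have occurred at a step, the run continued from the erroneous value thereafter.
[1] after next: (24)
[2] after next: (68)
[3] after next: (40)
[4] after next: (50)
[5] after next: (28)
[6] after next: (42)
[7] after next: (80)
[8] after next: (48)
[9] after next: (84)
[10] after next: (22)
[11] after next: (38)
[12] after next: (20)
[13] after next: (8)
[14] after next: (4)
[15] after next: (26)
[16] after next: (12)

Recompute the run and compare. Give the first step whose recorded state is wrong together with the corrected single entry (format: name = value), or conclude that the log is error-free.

step 14, x = 0

Recomputing the run from the initial state:
step 1: x = 24
step 2: x = 68
step 3: x = 40
step 4: x = 50
step 5: x = 28
step 6: x = 42
step 7: x = 80
step 8: x = 48
step 9: x = 84
step 10: x = 22
step 11: x = 38
step 12: x = 20
step 13: x = 8
step 14: x = 0
step 15: x = 52
step 16: x = 58
The first disagreement with the log is at step 14, where the value should be x = 0.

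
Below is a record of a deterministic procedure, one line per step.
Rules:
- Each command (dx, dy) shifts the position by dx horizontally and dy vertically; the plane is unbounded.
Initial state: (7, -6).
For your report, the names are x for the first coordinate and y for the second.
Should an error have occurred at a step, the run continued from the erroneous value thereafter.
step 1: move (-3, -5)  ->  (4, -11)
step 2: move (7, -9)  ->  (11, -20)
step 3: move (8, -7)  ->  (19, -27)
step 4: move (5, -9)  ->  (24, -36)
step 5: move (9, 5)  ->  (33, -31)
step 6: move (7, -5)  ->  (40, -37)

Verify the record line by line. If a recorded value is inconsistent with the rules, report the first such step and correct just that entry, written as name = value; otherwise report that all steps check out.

step 6, y = -36

step 1: x = 7 + (-3) = 4, y = -6 + (-5) = -11 -> matches
step 2: x = 4 + (7) = 11, y = -11 + (-9) = -20 -> confirmed correct
step 3: x = 11 + (8) = 19, y = -20 + (-7) = -27 -> matches
step 4: x = 19 + (5) = 24, y = -27 + (-9) = -36 -> checks out
step 5: x = 24 + (9) = 33, y = -36 + (5) = -31 -> verified
step 6: x = 33 + (7) = 40, y = -31 + (-5) = -36 -> first mismatch against the record
That makes step 6 the first incorrect line — y = -36 is what it should show.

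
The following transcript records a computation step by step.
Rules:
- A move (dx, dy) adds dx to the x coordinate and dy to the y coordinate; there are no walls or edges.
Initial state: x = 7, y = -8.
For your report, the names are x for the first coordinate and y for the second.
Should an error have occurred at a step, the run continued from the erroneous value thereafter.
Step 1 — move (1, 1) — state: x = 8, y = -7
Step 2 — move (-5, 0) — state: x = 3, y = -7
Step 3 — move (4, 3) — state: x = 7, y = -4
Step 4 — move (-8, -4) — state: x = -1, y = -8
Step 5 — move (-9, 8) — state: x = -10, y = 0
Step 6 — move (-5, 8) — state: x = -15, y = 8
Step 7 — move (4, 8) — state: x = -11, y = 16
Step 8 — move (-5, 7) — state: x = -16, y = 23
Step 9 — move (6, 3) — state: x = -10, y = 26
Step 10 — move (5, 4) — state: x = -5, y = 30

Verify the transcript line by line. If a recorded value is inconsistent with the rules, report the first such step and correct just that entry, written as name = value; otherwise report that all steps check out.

step 1: x = 7 + (1) = 8, y = -8 + (1) = -7 -> matches
step 2: x = 8 + (-5) = 3, y = -7 + (0) = -7 -> confirmed correct
step 3: x = 3 + (4) = 7, y = -7 + (3) = -4 -> confirmed correct
step 4: x = 7 + (-8) = -1, y = -4 + (-4) = -8 -> no discrepancy
step 5: x = -1 + (-9) = -10, y = -8 + (8) = 0 -> exactly as logged
step 6: x = -10 + (-5) = -15, y = 0 + (8) = 8 -> confirmed correct
step 7: x = -15 + (4) = -11, y = 8 + (8) = 16 -> confirmed correct
step 8: x = -11 + (-5) = -16, y = 16 + (7) = 23 -> confirmed correct
step 9: x = -16 + (6) = -10, y = 23 + (3) = 26 -> agrees with the transcript
step 10: x = -10 + (5) = -5, y = 26 + (4) = 30 -> agrees with the transcript
The recomputation confirms every line.

no error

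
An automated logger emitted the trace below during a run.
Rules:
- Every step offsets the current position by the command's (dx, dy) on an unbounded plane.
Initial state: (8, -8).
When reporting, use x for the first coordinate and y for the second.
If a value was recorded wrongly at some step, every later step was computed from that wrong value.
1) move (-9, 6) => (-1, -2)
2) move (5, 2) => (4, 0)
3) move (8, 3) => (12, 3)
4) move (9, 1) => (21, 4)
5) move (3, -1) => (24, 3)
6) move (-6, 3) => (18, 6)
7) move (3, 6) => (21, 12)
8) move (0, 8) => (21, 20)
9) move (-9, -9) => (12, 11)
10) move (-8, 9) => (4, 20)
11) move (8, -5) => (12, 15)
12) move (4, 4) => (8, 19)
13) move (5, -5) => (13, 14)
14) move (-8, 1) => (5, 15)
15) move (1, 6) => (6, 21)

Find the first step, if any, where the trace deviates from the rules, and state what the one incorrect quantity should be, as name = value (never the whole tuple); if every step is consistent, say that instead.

step 12, x = 16

Recomputing the run from the initial state:
step 1: x = -1, y = -2
step 2: x = 4, y = 0
step 3: x = 12, y = 3
step 4: x = 21, y = 4
step 5: x = 24, y = 3
step 6: x = 18, y = 6
step 7: x = 21, y = 12
step 8: x = 21, y = 20
step 9: x = 12, y = 11
step 10: x = 4, y = 20
step 11: x = 12, y = 15
step 12: x = 16, y = 19
step 13: x = 21, y = 14
step 14: x = 13, y = 15
step 15: x = 14, y = 21
The first disagreement with the trace is at step 12, where the value should be x = 16.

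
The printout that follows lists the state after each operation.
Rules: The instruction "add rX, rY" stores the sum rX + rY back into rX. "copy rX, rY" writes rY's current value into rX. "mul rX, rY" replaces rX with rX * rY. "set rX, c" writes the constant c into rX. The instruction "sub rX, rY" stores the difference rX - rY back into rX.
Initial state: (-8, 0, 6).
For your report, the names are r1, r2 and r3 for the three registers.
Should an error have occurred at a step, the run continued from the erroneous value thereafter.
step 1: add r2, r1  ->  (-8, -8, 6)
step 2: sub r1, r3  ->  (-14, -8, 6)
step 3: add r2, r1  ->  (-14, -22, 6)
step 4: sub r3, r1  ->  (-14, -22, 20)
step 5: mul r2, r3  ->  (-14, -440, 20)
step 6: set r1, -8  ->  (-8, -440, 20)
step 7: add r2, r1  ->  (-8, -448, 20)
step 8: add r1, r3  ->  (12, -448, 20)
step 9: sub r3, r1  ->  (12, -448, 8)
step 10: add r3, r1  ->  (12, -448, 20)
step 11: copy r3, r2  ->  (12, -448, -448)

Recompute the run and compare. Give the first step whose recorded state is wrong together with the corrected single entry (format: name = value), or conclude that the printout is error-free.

Step 1: r2 = 0 + -8 = -8 — checks out.
Step 2: r1 = -8 - 6 = -14 — in agreement.
Step 3: r2 = -8 + -14 = -22 — same as recorded.
Step 4: r3 = 6 - -14 = 20 — checks out.
Step 5: r2 = -22 * 20 = -440 — in agreement.
Step 6: r1 = -8 — exactly as logged.
Step 7: r2 = -440 + -8 = -448 — same as recorded.
Step 8: r1 = -8 + 20 = 12 — verified.
Step 9: r3 = 20 - 12 = 8 — exactly as logged.
Step 10: r3 = 8 + 12 = 20 — in agreement.
Step 11: r3 = -448 — checks out.
Nothing is out of place; the run is error-free.

no error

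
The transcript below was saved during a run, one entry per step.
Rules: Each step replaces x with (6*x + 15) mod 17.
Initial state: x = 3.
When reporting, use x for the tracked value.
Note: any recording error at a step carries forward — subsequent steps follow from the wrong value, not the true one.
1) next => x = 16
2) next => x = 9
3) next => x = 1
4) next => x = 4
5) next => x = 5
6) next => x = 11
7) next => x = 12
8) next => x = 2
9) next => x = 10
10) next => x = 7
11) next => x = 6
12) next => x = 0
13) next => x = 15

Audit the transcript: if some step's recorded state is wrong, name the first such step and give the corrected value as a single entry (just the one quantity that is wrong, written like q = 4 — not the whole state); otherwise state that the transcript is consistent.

step 7, x = 13

Recomputing the run from the initial state:
step 1: x = 16
step 2: x = 9
step 3: x = 1
step 4: x = 4
step 5: x = 5
step 6: x = 11
step 7: x = 13
step 8: x = 8
step 9: x = 12
step 10: x = 2
step 11: x = 10
step 12: x = 7
step 13: x = 6
The first disagreement with the transcript is at step 7, where the value should be x = 13.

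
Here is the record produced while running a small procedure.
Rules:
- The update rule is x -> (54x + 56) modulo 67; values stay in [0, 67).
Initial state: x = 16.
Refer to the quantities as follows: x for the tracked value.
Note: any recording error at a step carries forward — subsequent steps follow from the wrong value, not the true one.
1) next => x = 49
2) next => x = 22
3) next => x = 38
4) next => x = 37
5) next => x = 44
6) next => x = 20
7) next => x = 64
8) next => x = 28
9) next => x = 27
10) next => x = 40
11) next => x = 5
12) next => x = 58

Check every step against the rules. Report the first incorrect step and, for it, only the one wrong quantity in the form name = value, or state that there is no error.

step 4, x = 31

1. x = (54*16 + 56) mod 67 = 49 (matches)
2. x = (54*49 + 56) mod 67 = 22 (confirmed correct)
3. x = (54*22 + 56) mod 67 = 38 (confirmed correct)
4. x = (54*38 + 56) mod 67 = 31 (this is not what the record shows)
First deviation found at step 4; the corrected entry is x = 31.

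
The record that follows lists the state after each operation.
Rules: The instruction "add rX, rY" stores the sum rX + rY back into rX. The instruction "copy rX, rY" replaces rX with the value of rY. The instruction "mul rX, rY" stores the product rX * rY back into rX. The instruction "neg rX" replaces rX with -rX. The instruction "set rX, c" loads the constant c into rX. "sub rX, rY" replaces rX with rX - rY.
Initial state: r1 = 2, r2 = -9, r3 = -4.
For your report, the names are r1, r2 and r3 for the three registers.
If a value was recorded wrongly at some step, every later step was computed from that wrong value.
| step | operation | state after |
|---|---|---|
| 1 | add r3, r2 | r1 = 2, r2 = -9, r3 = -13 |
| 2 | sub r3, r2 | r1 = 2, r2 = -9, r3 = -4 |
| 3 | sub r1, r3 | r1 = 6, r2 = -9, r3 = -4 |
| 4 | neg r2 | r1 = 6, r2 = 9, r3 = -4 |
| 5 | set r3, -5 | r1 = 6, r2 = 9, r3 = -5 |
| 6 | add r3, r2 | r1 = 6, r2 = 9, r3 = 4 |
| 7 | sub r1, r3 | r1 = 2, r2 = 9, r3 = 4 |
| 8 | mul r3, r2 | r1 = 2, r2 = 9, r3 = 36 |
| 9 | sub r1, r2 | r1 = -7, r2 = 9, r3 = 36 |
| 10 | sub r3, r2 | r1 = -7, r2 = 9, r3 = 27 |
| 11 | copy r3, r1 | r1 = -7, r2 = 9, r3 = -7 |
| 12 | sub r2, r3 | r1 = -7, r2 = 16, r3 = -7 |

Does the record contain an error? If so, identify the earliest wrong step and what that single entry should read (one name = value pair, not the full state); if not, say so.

Recomputing the run from the initial state:
step 1: r1 = 2, r2 = -9, r3 = -13
step 2: r1 = 2, r2 = -9, r3 = -4
step 3: r1 = 6, r2 = -9, r3 = -4
step 4: r1 = 6, r2 = 9, r3 = -4
step 5: r1 = 6, r2 = 9, r3 = -5
step 6: r1 = 6, r2 = 9, r3 = 4
step 7: r1 = 2, r2 = 9, r3 = 4
step 8: r1 = 2, r2 = 9, r3 = 36
step 9: r1 = -7, r2 = 9, r3 = 36
step 10: r1 = -7, r2 = 9, r3 = 27
step 11: r1 = -7, r2 = 9, r3 = -7
step 12: r1 = -7, r2 = 16, r3 = -7
This matches the record at every step.

no error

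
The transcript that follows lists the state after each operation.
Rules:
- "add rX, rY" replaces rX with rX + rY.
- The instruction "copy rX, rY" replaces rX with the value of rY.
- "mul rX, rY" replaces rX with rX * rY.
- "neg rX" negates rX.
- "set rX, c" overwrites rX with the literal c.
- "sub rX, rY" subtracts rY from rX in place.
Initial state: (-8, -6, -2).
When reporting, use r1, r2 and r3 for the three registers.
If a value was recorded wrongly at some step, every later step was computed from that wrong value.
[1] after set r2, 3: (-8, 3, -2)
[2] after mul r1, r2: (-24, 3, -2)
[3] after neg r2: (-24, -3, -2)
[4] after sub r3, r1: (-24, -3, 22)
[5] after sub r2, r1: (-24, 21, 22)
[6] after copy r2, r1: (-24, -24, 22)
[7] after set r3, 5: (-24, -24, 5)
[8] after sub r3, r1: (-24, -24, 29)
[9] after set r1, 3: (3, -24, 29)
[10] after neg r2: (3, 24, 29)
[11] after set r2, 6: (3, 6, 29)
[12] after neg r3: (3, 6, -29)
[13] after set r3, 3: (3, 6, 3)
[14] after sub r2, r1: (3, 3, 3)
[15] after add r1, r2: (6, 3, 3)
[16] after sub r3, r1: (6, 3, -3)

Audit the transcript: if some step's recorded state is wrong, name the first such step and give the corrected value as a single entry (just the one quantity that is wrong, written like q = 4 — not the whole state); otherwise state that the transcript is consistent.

Step 1: r2 = 3 — verified.
Step 2: r1 = -8 * 3 = -24 — verified.
Step 3: r2 = -(3) = -3 — checks out.
Step 4: r3 = -2 - -24 = 22 — verified.
Step 5: r2 = -3 - -24 = 21 — no discrepancy.
Step 6: r2 = -24 — checks out.
Step 7: r3 = 5 — checks out.
Step 8: r3 = 5 - -24 = 29 — checks out.
Step 9: r1 = 3 — verified.
Step 10: r2 = -(-24) = 24 — checks out.
Step 11: r2 = 6 — agrees with the transcript.
Step 12: r3 = -(29) = -29 — exactly as logged.
Step 13: r3 = 3 — same as recorded.
Step 14: r2 = 6 - 3 = 3 — exactly as logged.
Step 15: r1 = 3 + 3 = 6 — no discrepancy.
Step 16: r3 = 3 - 6 = -3 — consistent with the transcript.
The whole run recomputes cleanly — no discrepancies.

no error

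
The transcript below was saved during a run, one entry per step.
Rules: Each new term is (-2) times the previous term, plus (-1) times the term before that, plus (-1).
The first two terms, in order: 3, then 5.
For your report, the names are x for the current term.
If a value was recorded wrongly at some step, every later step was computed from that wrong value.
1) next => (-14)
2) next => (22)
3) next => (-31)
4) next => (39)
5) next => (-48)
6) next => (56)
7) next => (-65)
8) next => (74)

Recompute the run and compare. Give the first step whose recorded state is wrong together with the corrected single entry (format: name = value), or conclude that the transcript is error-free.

step 8, x = 73

Recomputing the run from the initial state:
step 1: x = -14
step 2: x = 22
step 3: x = -31
step 4: x = 39
step 5: x = -48
step 6: x = 56
step 7: x = -65
step 8: x = 73
The first disagreement with the transcript is at step 8, where the value should be x = 73.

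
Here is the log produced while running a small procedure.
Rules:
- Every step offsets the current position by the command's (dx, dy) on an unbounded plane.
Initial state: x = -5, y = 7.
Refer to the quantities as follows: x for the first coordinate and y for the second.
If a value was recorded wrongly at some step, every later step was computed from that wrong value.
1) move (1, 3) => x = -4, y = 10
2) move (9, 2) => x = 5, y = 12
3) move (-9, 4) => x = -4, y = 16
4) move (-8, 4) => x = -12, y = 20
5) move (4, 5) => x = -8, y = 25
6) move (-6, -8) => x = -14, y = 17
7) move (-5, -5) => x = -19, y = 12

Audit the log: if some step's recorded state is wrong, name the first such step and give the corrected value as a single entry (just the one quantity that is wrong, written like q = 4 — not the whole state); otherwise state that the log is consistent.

no error

Step 1: x = -5 + (1) = -4, y = 7 + (3) = 10 — no discrepancy.
Step 2: x = -4 + (9) = 5, y = 10 + (2) = 12 — agrees with the log.
Step 3: x = 5 + (-9) = -4, y = 12 + (4) = 16 — exactly as logged.
Step 4: x = -4 + (-8) = -12, y = 16 + (4) = 20 — in agreement.
Step 5: x = -12 + (4) = -8, y = 20 + (5) = 25 — checks out.
Step 6: x = -8 + (-6) = -14, y = 25 + (-8) = 17 — matches.
Step 7: x = -14 + (-5) = -19, y = 17 + (-5) = 12 — no discrepancy.
All entries verified; no error found.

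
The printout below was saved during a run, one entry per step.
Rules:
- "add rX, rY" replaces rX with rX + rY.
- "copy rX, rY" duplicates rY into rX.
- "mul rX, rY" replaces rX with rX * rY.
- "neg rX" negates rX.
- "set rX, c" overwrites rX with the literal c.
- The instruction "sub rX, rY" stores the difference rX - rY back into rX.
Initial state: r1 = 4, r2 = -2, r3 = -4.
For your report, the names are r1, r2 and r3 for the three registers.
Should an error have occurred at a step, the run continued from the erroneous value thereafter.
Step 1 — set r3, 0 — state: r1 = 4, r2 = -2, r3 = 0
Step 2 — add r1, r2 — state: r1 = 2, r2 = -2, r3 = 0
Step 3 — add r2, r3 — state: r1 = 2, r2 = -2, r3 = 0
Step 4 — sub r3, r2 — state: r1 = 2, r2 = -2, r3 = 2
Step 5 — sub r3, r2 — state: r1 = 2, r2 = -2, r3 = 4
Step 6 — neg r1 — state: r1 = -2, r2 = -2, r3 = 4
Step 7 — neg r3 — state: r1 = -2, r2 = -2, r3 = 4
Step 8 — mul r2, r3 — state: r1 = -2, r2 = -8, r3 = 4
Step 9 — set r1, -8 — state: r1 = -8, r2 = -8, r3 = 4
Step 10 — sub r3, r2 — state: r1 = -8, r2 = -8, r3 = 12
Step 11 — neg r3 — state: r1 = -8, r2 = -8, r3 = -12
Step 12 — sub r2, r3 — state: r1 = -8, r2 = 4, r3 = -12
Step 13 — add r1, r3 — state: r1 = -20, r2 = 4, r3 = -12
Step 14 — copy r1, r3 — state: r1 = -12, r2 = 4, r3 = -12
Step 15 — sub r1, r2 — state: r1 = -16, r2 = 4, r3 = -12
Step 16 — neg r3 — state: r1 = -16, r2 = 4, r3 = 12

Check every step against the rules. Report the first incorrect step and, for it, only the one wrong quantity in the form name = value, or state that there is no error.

step 7, r3 = -4

Step 1: r3 = 0 — matches.
Step 2: r1 = 4 + -2 = 2 — in agreement.
Step 3: r2 = -2 + 0 = -2 — in agreement.
Step 4: r3 = 0 - -2 = 2 — exactly as logged.
Step 5: r3 = 2 - -2 = 4 — in agreement.
Step 6: r1 = -(2) = -2 — consistent with the printout.
Step 7: r3 = -(4) = -4 — first mismatch against the printout.
Conclusion: step 7 carries the first error; the entry should be r3 = -4.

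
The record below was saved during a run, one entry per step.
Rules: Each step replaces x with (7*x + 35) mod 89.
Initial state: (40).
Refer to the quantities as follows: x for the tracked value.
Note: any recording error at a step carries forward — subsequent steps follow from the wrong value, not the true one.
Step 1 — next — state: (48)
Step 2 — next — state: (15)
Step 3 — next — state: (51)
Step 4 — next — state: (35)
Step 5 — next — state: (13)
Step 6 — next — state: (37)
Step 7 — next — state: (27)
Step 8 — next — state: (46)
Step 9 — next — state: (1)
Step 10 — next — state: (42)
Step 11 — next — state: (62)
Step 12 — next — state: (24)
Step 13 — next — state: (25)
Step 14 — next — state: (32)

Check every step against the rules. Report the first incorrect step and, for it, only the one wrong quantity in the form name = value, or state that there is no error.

step 4, x = 36

1. x = (7*40 + 35) mod 89 = 48 (matches)
2. x = (7*48 + 35) mod 89 = 15 (confirmed correct)
3. x = (7*15 + 35) mod 89 = 51 (verified)
4. x = (7*51 + 35) mod 89 = 36 (the entry is off here)
So the first discrepancy is step 4, where the right value is x = 36.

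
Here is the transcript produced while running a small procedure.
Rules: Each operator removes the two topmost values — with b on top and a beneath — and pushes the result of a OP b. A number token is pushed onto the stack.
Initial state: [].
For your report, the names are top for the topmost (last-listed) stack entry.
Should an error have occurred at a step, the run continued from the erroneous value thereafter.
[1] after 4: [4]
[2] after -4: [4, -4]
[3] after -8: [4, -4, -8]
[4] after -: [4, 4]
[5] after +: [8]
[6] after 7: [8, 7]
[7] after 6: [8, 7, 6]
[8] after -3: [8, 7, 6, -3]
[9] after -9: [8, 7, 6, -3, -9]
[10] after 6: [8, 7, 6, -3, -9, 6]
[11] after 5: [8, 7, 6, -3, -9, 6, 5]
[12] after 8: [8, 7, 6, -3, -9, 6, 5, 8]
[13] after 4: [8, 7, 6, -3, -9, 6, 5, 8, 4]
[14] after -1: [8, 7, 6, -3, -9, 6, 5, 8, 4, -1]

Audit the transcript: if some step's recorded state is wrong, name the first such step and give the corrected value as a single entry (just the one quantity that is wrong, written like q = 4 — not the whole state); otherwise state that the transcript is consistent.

no error

1. push 4: top = 4 (agrees with the transcript)
2. push -4: top = -4 (same as recorded)
3. push -8: top = -8 (in agreement)
4. -4 - -8 = 4 (checks out)
5. 4 + 4 = 8 (exactly as logged)
6. push 7: top = 7 (exactly as logged)
7. push 6: top = 6 (verified)
8. push -3: top = -3 (confirmed correct)
9. push -9: top = -9 (verified)
10. push 6: top = 6 (same as recorded)
11. push 5: top = 5 (verified)
12. push 8: top = 8 (in agreement)
13. push 4: top = 4 (exactly as logged)
14. push -1: top = -1 (checks out)
Nothing is out of place; the run is error-free.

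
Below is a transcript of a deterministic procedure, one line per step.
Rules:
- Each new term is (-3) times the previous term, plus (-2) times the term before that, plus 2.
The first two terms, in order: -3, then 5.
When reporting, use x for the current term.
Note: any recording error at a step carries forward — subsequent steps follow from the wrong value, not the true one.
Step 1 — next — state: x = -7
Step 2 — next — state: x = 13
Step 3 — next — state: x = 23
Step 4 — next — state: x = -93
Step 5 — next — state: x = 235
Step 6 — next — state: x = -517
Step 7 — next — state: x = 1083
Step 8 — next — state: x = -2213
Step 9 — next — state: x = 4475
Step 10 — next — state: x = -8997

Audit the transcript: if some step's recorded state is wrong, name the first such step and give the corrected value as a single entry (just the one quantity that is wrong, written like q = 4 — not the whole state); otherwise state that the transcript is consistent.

Recomputing the run from the initial state:
step 1: x = -7
step 2: x = 13
step 3: x = -23
step 4: x = 45
step 5: x = -87
step 6: x = 173
step 7: x = -343
step 8: x = 685
step 9: x = -1367
step 10: x = 2733
The first disagreement with the transcript is at step 3, where the value should be x = -23.

step 3, x = -23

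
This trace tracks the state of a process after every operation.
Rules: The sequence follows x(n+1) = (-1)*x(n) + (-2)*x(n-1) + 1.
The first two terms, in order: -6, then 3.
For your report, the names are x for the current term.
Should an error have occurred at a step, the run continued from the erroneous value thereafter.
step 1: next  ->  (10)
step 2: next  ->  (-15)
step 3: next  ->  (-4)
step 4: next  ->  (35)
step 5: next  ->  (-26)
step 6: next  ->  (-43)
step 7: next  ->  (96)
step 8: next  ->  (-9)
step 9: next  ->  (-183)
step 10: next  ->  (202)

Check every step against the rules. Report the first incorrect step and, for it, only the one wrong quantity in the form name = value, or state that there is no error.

1. x = -1*(3) + (-2)*(-6) + (1) = 10 (same as recorded)
2. x = -1*(10) + (-2)*(3) + (1) = -15 (matches)
3. x = -1*(-15) + (-2)*(10) + (1) = -4 (no discrepancy)
4. x = -1*(-4) + (-2)*(-15) + (1) = 35 (consistent with the trace)
5. x = -1*(35) + (-2)*(-4) + (1) = -26 (same as recorded)
6. x = -1*(-26) + (-2)*(35) + (1) = -43 (matches)
7. x = -1*(-43) + (-2)*(-26) + (1) = 96 (no discrepancy)
8. x = -1*(96) + (-2)*(-43) + (1) = -9 (agrees with the trace)
9. x = -1*(-9) + (-2)*(96) + (1) = -182 (this is not what the trace shows)
The audit stops at step 9: the recorded entry is wrong and should be x = -182.

step 9, x = -182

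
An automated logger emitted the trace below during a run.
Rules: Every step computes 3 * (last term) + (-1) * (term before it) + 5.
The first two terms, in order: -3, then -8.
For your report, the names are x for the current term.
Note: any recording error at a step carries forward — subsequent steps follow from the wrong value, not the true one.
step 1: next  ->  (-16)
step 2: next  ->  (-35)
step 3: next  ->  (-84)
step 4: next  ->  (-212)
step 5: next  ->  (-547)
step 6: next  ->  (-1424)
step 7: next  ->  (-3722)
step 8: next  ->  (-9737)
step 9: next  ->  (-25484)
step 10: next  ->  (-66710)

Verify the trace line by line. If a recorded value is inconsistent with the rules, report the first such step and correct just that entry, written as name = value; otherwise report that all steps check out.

step 1: x = 3*(-8) + (-1)*(-3) + (5) = -16 -> no discrepancy
step 2: x = 3*(-16) + (-1)*(-8) + (5) = -35 -> consistent with the trace
step 3: x = 3*(-35) + (-1)*(-16) + (5) = -84 -> checks out
step 4: x = 3*(-84) + (-1)*(-35) + (5) = -212 -> checks out
step 5: x = 3*(-212) + (-1)*(-84) + (5) = -547 -> confirmed correct
step 6: x = 3*(-547) + (-1)*(-212) + (5) = -1424 -> matches
step 7: x = 3*(-1424) + (-1)*(-547) + (5) = -3720 -> the trace disagrees here
Conclusion: step 7 carries the first error; the entry should be x = -3720.

step 7, x = -3720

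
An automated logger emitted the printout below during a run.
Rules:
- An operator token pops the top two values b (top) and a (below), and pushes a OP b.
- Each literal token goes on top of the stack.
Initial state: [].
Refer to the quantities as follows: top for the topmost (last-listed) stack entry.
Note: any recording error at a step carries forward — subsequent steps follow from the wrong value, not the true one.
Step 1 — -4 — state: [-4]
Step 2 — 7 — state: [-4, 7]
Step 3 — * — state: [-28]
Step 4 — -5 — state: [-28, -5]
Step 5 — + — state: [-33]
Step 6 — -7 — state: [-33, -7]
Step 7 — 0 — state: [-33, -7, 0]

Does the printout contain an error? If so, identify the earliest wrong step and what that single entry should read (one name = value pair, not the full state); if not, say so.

Recomputing the run from the initial state:
step 1: [-4]
step 2: [-4, 7]
step 3: [-28]
step 4: [-28, -5]
step 5: [-33]
step 6: [-33, -7]
step 7: [-33, -7, 0]
This matches the printout at every step.

no error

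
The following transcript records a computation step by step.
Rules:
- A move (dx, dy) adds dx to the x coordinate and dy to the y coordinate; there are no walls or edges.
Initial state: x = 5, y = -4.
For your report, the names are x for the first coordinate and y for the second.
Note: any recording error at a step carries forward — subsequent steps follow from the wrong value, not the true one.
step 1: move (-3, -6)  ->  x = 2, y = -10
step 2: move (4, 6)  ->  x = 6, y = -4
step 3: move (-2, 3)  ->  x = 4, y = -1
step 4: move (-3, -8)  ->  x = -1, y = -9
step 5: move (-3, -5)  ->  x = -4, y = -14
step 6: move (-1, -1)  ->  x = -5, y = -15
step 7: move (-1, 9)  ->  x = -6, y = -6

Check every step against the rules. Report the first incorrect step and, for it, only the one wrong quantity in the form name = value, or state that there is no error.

Step 1: x = 5 + (-3) = 2, y = -4 + (-6) = -10 — exactly as logged.
Step 2: x = 2 + (4) = 6, y = -10 + (6) = -4 — no discrepancy.
Step 3: x = 6 + (-2) = 4, y = -4 + (3) = -1 — same as recorded.
Step 4: x = 4 + (-3) = 1, y = -1 + (-8) = -9 — this is not what the transcript shows.
That makes step 4 the first incorrect line — x = 1 is what it should show.

step 4, x = 1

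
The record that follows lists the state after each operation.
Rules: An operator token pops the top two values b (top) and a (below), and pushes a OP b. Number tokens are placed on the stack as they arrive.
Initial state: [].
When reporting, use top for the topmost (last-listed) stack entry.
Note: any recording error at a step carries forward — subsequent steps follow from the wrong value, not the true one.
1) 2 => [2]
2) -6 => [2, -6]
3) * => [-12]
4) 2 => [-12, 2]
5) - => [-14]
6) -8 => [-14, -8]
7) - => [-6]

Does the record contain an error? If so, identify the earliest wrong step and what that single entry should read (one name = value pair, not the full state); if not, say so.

step 1: push 2: top = 2 -> verified
step 2: push -6: top = -6 -> same as recorded
step 3: 2 * -6 = -12 -> exactly as logged
step 4: push 2: top = 2 -> in agreement
step 5: -12 - 2 = -14 -> same as recorded
step 6: push -8: top = -8 -> confirmed correct
step 7: -14 - -8 = -6 -> same as recorded
Nothing is out of place; the run is error-free.

no error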